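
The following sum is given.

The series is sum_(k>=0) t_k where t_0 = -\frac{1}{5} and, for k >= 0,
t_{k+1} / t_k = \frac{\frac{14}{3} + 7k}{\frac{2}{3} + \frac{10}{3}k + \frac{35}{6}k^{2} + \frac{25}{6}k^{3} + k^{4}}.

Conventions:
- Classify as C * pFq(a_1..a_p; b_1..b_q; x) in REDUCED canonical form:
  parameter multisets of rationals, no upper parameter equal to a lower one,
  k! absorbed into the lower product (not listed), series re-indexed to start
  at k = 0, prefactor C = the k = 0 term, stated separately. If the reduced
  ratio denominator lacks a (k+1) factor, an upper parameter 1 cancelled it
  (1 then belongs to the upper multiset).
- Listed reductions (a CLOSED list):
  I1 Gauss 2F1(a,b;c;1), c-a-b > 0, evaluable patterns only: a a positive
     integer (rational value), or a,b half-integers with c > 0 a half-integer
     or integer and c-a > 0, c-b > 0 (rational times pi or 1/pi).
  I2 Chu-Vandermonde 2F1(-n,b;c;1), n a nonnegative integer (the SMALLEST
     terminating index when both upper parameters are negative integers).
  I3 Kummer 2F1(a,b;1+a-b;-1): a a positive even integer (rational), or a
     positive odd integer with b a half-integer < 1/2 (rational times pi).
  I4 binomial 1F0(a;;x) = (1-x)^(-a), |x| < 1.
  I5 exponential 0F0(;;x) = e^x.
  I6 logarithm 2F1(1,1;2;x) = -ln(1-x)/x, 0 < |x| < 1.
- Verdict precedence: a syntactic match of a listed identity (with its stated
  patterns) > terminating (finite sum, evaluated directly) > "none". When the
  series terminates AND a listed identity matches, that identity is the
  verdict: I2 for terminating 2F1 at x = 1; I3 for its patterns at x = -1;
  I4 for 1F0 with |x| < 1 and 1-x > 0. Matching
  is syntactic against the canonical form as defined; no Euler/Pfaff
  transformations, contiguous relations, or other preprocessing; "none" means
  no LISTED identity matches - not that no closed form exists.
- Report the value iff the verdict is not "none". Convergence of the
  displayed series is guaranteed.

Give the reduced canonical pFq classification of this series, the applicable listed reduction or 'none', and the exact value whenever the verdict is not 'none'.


Prefactor -\frac{1}{5}, argument 7: 0F2 with upper {-} over lower {\frac{1}{2}, 2}. Verdict: none - at argument 7 the multisets {-} ; {\frac{1}{2}, 2} match no listed identity.

Key observation: t_0 = -\frac{1}{5} here, and factor the ratio over Q (prefactor -1/5): negated roots = parameters.
Ratio: r(k) = 7 * 1 / [(k+\frac{1}{2}) (k+2) (k+1)] - poly over poly, x = 7 from leading terms; C = -\frac{1}{5} at k = 0.


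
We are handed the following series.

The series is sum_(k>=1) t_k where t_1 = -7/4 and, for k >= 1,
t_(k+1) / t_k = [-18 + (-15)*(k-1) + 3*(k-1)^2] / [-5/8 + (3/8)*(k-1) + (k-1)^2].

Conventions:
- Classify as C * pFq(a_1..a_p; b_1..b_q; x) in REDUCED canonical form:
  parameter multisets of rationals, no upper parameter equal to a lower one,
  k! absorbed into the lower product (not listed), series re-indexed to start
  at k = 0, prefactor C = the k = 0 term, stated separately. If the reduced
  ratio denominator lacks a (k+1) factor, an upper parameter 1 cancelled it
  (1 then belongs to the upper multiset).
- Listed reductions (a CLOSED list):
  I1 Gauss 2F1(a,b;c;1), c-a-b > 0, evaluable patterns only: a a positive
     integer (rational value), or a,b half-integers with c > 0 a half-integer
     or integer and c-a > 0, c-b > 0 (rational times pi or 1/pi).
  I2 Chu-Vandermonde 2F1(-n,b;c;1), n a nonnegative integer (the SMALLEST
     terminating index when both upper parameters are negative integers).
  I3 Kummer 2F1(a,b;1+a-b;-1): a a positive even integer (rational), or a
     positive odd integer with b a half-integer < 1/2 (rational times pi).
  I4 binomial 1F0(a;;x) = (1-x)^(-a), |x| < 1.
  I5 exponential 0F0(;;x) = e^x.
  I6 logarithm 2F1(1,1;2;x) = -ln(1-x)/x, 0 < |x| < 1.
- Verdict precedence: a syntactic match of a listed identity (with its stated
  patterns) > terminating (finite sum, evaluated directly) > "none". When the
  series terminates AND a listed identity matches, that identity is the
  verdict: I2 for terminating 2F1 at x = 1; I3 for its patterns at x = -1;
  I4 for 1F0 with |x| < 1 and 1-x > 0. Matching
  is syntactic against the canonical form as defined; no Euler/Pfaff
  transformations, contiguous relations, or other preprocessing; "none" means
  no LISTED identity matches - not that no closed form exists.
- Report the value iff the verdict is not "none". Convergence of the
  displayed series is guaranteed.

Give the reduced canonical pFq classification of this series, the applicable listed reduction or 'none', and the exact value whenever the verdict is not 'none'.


Key observation: with t_0 = -7/4, the expanded ratio factors over Q; C = -7/4, roots give parameters.
Term ratio: r(k) = 3 * (k-6) (k+1) / [(k-5/8) (k+1)] - rational in k, leading ratio 3; with t_0 = -7/4, classification follows.

x = 3 here; the reduced form reads 2F1, upper {-6, 1}, lower {-5/8}, C = -7/4. Verdict: terminating at k = 6: the factor (-6)_k kills every later term; summing the 7 survivors is exact. Sum: 57643517/4180.


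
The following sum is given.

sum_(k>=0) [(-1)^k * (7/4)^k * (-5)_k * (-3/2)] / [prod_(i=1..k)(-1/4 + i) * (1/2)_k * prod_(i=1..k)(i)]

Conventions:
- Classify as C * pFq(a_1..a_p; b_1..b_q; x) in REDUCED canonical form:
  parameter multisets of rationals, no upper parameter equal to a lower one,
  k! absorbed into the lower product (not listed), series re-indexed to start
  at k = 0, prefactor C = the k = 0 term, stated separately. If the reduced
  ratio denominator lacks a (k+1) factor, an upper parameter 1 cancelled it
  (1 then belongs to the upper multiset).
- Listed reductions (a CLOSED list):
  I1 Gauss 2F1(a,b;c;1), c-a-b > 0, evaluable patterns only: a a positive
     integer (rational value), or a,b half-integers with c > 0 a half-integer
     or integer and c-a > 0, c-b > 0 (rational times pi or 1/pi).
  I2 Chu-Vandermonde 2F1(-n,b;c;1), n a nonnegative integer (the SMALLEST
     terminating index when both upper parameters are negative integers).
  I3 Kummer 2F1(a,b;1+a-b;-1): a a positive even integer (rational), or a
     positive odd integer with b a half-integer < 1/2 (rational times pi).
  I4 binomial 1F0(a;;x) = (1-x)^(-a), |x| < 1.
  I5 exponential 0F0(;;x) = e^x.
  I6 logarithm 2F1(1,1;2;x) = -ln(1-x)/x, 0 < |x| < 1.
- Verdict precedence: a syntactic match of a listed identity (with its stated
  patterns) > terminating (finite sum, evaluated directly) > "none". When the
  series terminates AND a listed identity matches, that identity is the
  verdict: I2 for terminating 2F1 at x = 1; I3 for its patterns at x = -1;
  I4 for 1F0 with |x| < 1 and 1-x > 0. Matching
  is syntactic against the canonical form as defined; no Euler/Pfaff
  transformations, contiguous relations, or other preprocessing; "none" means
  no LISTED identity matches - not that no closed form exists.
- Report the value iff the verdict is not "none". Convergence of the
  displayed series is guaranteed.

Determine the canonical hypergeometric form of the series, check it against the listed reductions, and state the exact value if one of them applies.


Prefactor -3/2, argument -7/4: 1F2 with upper {-5} over lower {1/2, 3/4}. Verdict: terminating - no listed pattern fits, but -5 in the upper list cuts the series at k = 5; direct evaluation. Sum: -81132521/846450.

Key step: x = (-7/4) and the lower running product (C = -3/2, x = -7/4) is a rising factorial.
Term ratio: r(k) = (-7/4) * (k-5) / [(k+1/2) (k+3/4) (k+1)] - rational; roots negated = parameters, x = (-7/4), C = -3/2.


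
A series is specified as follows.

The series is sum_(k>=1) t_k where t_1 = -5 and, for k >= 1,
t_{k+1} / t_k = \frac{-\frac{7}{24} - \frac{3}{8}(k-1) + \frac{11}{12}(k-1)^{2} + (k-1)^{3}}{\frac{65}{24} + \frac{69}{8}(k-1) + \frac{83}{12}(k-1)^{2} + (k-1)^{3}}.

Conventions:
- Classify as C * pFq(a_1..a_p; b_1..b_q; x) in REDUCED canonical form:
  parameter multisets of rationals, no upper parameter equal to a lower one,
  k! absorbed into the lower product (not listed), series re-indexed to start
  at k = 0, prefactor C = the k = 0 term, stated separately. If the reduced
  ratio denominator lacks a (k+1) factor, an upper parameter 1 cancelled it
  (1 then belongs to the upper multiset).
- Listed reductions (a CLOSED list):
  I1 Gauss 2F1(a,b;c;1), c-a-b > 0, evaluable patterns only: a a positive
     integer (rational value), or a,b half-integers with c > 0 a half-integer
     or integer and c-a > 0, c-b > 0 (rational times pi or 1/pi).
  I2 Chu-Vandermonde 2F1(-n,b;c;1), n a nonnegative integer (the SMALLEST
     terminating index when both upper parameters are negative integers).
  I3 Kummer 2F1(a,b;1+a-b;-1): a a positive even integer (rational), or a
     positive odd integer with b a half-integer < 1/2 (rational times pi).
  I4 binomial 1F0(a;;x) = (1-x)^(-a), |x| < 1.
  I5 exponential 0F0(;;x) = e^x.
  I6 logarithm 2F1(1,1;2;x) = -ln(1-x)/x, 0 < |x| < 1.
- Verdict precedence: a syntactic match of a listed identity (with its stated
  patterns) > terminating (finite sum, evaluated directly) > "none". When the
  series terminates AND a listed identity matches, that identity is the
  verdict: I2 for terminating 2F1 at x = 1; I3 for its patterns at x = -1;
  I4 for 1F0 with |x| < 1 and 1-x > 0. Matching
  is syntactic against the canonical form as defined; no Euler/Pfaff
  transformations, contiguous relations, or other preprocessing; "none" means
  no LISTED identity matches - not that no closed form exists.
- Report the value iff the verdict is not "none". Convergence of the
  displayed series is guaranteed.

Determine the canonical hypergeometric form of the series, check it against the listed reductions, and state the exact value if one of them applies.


With C = -5: the canonical form is 2F1(-\frac{7}{12}, 1; \frac{65}{12}; 1). Verdict: Gauss (I1, integer-parameter pattern) fires (x = 1: the Gamma ratio telescopes since c-a-b = 5 > 0 and a = 1 in Z>0). Exact value: -\frac{53}{12}.

Key observation: x = 1 and roots of the ratio polynomials (prefactor -5) are the negated parameters.
Step ratio: r(k) = 1 * (k-\frac{7}{12}) (k+1) / [(k+\frac{65}{12}) (k+1)] - rational; roots negated = parameters, x = 1, C = -5.


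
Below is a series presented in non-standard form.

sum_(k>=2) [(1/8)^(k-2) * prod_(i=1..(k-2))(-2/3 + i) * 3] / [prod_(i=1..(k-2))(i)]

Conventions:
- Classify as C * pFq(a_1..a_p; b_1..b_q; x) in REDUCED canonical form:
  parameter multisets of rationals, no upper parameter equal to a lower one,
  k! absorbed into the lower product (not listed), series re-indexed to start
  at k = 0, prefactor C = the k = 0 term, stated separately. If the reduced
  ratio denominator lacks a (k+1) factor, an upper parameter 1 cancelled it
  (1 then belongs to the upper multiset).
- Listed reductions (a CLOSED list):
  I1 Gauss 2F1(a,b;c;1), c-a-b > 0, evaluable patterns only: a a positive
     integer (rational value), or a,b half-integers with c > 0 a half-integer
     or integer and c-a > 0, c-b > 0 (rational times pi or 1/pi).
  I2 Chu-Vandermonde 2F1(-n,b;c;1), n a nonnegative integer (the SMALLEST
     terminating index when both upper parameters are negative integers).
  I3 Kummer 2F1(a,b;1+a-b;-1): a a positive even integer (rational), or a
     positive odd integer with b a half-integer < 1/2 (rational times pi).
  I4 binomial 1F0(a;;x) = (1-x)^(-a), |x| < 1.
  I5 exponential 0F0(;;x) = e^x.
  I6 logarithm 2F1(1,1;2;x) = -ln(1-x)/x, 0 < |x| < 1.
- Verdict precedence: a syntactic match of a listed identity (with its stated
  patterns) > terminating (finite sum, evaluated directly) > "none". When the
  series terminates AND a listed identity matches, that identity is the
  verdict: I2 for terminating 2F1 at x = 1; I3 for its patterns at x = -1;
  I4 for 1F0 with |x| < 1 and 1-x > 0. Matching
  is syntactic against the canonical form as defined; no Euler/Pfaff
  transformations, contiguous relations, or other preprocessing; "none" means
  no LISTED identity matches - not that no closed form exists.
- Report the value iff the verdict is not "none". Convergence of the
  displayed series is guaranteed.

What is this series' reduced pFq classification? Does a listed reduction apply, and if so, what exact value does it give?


With C = 3: the canonical form is 1F0(1/3; -; 1/8). Verdict: binomial (I4) fires (the 1F0 binomial series: exponent -1/3, x = 1/8). Exact value: 3 * (7/8)^(-1/3).

The tell: from the first term 3: the product of the first k integers (C = 3) is k!.
Ratio: r(k) = (1/8) * (k+1/3) / [(k+1)] ; factor over Q: parameters, x = (1/8), and C = 3.


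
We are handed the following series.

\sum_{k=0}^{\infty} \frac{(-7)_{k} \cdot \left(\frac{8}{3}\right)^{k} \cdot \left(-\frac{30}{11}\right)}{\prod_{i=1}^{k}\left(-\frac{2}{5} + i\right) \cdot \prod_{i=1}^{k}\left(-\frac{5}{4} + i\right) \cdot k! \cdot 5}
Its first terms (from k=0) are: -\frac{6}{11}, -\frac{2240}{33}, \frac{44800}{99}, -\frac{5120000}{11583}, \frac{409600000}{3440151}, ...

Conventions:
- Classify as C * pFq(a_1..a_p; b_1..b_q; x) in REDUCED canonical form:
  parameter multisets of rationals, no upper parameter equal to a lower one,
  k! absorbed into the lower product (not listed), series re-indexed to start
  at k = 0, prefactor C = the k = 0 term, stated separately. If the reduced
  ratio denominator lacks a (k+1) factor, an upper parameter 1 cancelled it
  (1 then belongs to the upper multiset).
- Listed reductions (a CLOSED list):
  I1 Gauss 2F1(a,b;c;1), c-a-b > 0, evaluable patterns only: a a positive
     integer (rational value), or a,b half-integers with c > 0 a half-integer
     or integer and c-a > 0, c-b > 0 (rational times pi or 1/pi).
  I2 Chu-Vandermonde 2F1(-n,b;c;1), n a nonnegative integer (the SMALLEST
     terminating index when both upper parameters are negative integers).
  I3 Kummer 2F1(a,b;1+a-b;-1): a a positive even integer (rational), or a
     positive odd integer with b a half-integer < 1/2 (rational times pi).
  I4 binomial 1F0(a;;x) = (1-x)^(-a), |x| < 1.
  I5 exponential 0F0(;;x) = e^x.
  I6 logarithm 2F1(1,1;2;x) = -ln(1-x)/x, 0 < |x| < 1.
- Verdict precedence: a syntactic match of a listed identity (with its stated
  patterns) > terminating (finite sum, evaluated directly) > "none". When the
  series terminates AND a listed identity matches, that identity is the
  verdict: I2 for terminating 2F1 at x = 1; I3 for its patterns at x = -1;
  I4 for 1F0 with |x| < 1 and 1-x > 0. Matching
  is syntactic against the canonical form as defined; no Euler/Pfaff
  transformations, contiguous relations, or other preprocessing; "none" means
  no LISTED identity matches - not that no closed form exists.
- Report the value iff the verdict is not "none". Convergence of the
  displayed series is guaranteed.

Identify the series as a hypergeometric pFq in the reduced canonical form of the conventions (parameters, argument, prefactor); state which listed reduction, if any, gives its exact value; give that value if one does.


Canonical form: C = -\frac{6}{11} times 1F2 with upper {-7}, lower {-\frac{1}{4}, \frac{3}{5}}, x = \frac{8}{3}. Verdict: terminating - upper -7 stops the sum at k = 7; the 8 terms are added exactly. Value: \frac{228523072735872998}{4528786188803877}.

First insight: x = \frac{8}{3} and the constant factors (C = -6/11, x = 8/3) combine into one prefactor.
Ratio: r(k) = \frac{8}{3} * (k-7) / [(k-\frac{1}{4}) (k+\frac{3}{5}) (k+1)] - poly over poly, x = \frac{8}{3} from leading terms; C = -\frac{6}{11} at k = 0.


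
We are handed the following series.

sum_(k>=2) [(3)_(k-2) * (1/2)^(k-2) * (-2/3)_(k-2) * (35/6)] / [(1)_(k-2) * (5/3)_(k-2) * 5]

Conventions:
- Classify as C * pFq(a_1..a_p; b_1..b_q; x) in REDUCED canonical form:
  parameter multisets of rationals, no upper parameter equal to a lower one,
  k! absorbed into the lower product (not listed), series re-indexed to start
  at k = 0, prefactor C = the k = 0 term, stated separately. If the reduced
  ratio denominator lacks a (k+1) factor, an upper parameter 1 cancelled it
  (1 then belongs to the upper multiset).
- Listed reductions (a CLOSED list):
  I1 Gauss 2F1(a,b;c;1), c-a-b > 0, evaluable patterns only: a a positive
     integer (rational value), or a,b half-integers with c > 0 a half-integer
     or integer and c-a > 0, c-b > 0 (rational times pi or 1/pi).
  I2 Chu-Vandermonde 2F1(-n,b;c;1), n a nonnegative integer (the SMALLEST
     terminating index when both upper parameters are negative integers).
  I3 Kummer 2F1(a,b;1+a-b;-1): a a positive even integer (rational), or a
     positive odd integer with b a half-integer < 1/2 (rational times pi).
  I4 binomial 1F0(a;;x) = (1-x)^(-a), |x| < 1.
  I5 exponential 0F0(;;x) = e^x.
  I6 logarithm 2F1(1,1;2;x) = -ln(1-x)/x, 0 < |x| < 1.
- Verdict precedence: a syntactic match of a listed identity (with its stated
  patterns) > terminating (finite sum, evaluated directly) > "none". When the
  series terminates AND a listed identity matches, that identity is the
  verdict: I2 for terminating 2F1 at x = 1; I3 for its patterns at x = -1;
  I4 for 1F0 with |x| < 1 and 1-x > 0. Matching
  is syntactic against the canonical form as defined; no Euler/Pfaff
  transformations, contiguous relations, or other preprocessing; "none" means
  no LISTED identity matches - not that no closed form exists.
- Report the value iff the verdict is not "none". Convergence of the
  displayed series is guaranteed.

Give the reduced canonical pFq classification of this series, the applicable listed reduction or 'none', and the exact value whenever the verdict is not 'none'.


Classification (C = 7/6): 2F1 with upper {-2/3, 3}, lower {5/3}, argument x = 1/2. Verdict: none. Every listed pattern misses the 2F1 form at 1/2, upper {-2/3, 3}.

First insight: with t_0 = 7/6, (1)_k (C = 7/6) is k! itself.
Step ratio: r(k) = (1/2) * (k-2/3) (k+3) / [(k+5/3) (k+1)] - rational in k. x = (1/2); t_0 = 7/6; negate the roots.


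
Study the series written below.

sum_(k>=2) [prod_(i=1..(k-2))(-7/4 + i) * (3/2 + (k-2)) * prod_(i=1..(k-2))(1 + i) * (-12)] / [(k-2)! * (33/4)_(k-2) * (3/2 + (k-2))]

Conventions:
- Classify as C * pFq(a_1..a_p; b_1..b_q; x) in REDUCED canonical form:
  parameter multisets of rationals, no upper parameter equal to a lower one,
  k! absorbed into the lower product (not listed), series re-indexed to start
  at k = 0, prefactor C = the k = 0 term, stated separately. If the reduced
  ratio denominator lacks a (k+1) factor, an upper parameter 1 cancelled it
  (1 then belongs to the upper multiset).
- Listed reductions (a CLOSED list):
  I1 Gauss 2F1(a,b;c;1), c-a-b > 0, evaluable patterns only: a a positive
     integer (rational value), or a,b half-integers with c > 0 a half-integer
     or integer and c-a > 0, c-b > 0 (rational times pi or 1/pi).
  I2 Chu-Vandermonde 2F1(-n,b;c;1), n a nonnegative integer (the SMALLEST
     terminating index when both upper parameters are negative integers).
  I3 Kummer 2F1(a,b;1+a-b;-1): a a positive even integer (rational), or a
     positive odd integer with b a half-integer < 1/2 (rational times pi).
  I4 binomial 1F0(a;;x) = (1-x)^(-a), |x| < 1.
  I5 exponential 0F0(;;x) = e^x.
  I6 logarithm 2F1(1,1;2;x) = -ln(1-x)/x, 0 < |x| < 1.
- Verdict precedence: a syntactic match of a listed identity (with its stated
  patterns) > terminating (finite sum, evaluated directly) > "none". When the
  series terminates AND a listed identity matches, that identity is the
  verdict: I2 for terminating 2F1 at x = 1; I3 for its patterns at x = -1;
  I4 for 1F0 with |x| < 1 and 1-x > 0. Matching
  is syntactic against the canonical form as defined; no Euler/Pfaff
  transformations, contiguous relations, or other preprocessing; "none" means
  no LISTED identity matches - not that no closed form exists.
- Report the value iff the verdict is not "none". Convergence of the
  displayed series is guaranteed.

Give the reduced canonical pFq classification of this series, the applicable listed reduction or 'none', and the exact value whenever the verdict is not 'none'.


Reduced: x = 1, 2F1, upper = {-3/4, 2}, lower = {33/4}, C = -12. Verdict: the Gauss summation I1 applies (x = 1: the Gamma ratio telescopes since c-a-b = 7 > 0 and a = 2 in Z>0). Its exact value is -2175/224.

Key observation: t_0 being -12, the factor k + 3/2 cancels (top and bottom), leaving prefactor -12.
Term ratio: r(k) = 1 * (k-3/4) (k+2) / [(k+33/4) (k+1)] - rational; roots negated = parameters, x = 1, C = -12.


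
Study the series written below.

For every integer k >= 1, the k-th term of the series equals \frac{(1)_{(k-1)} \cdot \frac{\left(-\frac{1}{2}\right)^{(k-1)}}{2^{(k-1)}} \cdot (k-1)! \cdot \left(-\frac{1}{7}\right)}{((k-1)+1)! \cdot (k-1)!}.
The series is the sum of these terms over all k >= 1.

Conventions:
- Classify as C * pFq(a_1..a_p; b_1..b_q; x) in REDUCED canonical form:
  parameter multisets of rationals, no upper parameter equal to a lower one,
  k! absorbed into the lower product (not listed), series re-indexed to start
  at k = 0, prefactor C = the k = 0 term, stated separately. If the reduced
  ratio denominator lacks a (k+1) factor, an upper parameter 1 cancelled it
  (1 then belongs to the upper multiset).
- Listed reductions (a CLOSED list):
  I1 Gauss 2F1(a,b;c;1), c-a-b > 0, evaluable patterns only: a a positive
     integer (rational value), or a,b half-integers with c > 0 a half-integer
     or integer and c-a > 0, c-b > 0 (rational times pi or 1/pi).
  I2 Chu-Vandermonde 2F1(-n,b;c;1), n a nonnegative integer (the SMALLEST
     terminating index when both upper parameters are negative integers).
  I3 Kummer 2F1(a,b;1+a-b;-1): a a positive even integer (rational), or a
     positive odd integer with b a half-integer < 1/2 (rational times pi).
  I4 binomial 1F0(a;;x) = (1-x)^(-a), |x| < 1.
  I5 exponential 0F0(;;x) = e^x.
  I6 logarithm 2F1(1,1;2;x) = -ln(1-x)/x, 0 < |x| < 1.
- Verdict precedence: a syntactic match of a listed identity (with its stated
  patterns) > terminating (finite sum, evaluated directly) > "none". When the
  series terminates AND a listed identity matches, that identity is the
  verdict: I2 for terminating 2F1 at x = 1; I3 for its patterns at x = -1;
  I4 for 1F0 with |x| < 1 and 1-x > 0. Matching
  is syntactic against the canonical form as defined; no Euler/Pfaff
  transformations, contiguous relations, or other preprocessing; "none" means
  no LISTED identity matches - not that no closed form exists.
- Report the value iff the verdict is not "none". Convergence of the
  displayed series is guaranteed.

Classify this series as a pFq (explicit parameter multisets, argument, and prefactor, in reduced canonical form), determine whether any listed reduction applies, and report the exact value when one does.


With C = -\frac{1}{7}: the canonical form is 2F1(1, 1; 2; -\frac{1}{4}). Verdict: the logarithmic series (I6) fires (the logarithm: parameters (1,1;2), x = -\frac{1}{4}). Its exact value is \left(-\frac{4}{7}\right) \cdot \ln\left(\frac{5}{4}\right).

Key observation: from the first term -\frac{1}{7}: the denominator's factorial ratio (C = -1/7, x = -1/4) is a lower Pochhammer.
Adjacent-term ratio: r(k) = -\frac{1}{4} * (k+1) (k+1) / [(k+2) (k+1)] - rational in k, leading ratio -\frac{1}{4}; with t_0 = -\frac{1}{7}, classification follows.


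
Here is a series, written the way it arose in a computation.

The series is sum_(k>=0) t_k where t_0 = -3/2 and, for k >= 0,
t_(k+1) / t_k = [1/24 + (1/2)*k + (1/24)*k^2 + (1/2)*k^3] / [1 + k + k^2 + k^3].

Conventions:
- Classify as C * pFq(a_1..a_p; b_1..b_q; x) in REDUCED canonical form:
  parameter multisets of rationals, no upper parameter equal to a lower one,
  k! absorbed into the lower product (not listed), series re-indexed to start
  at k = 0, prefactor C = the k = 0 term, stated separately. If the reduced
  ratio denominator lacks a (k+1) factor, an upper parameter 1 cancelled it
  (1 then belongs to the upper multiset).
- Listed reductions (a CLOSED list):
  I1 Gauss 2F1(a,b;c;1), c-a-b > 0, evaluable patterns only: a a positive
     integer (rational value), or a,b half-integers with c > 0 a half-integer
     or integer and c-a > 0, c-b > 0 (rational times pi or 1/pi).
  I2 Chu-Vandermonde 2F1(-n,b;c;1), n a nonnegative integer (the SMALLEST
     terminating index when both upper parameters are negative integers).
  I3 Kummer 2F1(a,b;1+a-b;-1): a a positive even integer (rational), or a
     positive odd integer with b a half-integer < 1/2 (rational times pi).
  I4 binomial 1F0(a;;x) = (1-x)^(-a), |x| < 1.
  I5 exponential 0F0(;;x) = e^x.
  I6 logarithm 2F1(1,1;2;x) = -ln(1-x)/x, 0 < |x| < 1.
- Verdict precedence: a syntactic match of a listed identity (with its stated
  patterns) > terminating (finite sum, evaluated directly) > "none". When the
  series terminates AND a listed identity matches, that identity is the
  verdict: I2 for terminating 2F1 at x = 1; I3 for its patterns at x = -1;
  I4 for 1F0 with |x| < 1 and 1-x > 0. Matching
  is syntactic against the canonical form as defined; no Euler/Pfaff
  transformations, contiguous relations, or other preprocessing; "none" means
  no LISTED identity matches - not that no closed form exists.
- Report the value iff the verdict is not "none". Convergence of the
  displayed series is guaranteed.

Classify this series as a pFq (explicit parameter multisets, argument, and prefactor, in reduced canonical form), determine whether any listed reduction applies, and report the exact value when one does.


Key observation: x = (1/2) and the ratio is unreduced: k^2 + 1 divides both sides (prefactor -3/2).
Adjacent-term ratio: r(k) = (1/2) * (k+1/12) / [(k+1)] - rational; roots negated = parameters, x = (1/2), C = -3/2.

Canonical form: C = -3/2 times 1F0 with upper {1/12}, lower {-}, x = 1/2. Verdict at x = 1/2: the I4 binomial reduction matches (the 1F0 binomial series: exponent -1/12, x = 1/2). Exact value: (-3/2) * (1/2)^(-1/12).


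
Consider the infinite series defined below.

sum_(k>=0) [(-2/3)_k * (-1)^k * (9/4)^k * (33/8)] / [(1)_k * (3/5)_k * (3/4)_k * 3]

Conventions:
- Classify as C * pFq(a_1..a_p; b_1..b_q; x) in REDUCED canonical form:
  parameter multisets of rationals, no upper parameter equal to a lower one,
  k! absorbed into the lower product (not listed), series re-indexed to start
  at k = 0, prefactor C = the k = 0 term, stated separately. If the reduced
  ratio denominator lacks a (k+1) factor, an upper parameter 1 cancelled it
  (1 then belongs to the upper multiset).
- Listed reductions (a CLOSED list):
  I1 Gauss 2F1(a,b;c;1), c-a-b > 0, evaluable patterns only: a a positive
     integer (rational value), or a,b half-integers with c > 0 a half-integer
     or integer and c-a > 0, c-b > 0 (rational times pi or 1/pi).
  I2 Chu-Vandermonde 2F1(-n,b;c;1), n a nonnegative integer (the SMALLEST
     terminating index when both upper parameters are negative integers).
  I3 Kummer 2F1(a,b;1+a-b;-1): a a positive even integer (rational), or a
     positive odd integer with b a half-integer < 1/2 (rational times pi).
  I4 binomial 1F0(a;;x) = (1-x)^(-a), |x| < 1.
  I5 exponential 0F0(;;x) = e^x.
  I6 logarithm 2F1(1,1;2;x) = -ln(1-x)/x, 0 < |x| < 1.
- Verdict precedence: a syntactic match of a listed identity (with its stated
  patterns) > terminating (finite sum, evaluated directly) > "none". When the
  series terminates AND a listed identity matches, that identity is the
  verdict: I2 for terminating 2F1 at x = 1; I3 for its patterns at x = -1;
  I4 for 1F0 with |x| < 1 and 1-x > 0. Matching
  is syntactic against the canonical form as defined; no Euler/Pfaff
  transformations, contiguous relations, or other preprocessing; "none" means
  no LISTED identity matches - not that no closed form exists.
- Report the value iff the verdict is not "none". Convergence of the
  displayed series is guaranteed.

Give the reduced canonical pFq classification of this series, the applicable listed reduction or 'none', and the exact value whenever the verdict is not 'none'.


Prefactor 11/8, argument -9/4: 1F2 with upper {-2/3} over lower {3/5, 3/4}. Verdict: none. Every listed pattern misses the 1F2 form at -9/4, upper {-2/3}.

First insight: t_0 being 11/8, the constant factors (C = 11/8) combine into one prefactor.
Step ratio: r(k) = (-9/4) * (k-2/3) / [(k+3/5) (k+3/4) (k+1)] ; factor over Q: parameters, x = (-9/4), and C = 11/8.


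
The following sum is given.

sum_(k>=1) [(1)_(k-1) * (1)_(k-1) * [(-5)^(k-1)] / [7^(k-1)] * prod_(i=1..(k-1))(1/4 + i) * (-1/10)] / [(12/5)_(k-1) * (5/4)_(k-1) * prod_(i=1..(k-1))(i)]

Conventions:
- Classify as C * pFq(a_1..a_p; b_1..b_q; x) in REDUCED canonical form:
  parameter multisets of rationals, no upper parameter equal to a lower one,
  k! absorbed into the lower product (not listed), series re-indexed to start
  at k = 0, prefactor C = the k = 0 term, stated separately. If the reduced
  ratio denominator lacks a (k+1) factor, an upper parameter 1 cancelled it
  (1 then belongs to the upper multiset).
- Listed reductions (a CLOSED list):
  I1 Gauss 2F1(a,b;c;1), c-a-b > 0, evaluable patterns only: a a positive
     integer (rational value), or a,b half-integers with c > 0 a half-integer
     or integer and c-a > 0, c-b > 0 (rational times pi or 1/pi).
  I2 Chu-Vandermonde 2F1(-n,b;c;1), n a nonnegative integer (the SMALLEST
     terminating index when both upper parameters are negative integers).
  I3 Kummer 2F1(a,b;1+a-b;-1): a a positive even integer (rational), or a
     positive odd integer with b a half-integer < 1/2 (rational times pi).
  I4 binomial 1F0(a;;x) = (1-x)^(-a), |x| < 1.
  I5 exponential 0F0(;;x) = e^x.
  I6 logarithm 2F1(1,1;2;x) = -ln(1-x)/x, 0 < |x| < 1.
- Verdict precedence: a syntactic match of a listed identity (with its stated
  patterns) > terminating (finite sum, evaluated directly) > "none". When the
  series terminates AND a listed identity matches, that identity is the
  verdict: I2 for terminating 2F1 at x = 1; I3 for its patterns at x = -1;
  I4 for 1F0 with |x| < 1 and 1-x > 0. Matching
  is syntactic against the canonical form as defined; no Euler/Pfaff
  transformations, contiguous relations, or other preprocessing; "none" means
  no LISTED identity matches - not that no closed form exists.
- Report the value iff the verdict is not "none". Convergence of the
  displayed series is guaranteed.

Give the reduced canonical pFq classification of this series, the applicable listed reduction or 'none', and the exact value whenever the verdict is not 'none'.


Prefactor -1/10, argument -5/7: 2F1 with upper {1, 1} over lower {12/5}. Verdict: none. No listed pattern accepts 2F1(1, 1; 12/5; -5/7).

The tell: t_0 being -1/10, the product of the first k integers (C = -1/10) is k!.
Ratio: r(k) = (-5/7) * (k+1) (k+1) / [(k+12/5) (k+1)] - rational; roots negated = parameters, x = (-5/7), C = -1/10.


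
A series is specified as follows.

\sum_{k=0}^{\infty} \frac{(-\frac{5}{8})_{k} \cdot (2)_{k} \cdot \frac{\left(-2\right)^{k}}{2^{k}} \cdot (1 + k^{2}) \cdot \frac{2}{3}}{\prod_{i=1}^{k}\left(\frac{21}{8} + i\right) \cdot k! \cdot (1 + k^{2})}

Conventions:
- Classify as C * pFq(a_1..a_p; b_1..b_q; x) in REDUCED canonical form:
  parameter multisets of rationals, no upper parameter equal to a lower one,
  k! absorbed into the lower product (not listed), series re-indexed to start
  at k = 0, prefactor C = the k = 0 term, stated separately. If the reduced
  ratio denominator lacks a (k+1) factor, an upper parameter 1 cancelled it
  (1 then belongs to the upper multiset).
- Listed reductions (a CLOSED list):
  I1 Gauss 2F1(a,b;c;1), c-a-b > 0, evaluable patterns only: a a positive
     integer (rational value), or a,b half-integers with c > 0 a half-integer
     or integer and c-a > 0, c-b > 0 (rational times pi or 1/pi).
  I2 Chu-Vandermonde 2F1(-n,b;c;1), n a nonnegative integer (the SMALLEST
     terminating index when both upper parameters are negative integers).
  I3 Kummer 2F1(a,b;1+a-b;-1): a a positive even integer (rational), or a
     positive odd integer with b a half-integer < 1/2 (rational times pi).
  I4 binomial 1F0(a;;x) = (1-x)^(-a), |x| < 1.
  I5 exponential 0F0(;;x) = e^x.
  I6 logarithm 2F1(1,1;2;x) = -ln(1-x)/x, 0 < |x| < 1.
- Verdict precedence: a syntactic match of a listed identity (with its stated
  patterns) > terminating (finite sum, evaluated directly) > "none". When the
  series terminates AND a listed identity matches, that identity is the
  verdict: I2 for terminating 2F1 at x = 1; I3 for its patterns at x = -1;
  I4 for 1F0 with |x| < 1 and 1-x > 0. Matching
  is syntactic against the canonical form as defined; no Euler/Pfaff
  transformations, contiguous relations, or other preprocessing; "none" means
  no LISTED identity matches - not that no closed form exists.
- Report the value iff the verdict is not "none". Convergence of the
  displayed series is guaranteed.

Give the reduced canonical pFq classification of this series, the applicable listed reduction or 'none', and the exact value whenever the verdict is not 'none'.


Classification (C = \frac{2}{3}): 2F1 with upper {-\frac{5}{8}, 2}, lower {\frac{29}{8}}, argument x = -1. Verdict: Kummer (I3) fires (x = -1; c = \frac{29}{8} equals 1+a-b for upper {-\frac{5}{8}, 2}: listed pattern). Value: \frac{7}{8}.

Key step: x = -1 and k^2 + 1 divides numerator and denominator alike; C = 2/3, x = -1 after cancelling.
Term ratio: r(k) = -1 * (k-\frac{5}{8}) (k+2) / [(k+\frac{29}{8}) (k+1)] - rational in k, leading ratio -1; with t_0 = \frac{2}{3}, classification follows.


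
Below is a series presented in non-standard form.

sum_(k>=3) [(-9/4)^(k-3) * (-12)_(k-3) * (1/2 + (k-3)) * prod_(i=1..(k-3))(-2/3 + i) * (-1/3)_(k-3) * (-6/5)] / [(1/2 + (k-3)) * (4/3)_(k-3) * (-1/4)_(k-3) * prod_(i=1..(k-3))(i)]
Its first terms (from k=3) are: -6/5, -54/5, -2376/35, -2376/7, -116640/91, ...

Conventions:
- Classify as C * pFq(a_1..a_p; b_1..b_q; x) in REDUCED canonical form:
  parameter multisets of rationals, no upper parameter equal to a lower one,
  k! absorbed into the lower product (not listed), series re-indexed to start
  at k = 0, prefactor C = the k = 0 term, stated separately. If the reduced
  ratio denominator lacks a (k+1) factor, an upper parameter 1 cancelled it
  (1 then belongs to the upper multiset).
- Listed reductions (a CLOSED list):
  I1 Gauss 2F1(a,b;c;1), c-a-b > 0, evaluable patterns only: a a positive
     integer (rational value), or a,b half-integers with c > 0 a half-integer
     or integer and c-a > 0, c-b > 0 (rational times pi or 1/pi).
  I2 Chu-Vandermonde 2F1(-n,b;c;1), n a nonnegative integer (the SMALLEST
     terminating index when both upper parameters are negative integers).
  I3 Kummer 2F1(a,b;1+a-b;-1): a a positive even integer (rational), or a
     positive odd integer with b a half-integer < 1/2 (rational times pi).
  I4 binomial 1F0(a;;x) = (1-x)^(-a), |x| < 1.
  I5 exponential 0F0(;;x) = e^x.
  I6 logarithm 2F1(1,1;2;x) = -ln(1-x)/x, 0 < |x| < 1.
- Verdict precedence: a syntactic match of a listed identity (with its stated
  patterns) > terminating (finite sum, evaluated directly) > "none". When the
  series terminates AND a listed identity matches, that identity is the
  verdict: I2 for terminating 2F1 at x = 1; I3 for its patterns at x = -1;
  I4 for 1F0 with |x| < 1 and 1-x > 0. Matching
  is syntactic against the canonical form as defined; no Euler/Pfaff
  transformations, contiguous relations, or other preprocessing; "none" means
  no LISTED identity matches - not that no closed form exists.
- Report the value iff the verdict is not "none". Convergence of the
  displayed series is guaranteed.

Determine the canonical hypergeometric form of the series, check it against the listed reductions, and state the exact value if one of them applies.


This is -6/5 * 3F2(-12, -1/3, 1/3; -1/4, 4/3; -9/4) in reduced canonical form. Verdict: terminating at k = 12: the factor (-12)_k kills every later term; summing the 13 survivors is exact. Sum: -396726654852692148/5776170469615.

Structural cue: t_0 = -6/5 here, and the running product (C = -6/5) telescopes to a rising factorial.
Step ratio: r(k) = (-9/4) * (k-12) (k-1/3) (k+1/3) / [(k-1/4) (k+4/3) (k+1)] - rational in k, leading ratio (-9/4); with t_0 = -6/5, classification follows.


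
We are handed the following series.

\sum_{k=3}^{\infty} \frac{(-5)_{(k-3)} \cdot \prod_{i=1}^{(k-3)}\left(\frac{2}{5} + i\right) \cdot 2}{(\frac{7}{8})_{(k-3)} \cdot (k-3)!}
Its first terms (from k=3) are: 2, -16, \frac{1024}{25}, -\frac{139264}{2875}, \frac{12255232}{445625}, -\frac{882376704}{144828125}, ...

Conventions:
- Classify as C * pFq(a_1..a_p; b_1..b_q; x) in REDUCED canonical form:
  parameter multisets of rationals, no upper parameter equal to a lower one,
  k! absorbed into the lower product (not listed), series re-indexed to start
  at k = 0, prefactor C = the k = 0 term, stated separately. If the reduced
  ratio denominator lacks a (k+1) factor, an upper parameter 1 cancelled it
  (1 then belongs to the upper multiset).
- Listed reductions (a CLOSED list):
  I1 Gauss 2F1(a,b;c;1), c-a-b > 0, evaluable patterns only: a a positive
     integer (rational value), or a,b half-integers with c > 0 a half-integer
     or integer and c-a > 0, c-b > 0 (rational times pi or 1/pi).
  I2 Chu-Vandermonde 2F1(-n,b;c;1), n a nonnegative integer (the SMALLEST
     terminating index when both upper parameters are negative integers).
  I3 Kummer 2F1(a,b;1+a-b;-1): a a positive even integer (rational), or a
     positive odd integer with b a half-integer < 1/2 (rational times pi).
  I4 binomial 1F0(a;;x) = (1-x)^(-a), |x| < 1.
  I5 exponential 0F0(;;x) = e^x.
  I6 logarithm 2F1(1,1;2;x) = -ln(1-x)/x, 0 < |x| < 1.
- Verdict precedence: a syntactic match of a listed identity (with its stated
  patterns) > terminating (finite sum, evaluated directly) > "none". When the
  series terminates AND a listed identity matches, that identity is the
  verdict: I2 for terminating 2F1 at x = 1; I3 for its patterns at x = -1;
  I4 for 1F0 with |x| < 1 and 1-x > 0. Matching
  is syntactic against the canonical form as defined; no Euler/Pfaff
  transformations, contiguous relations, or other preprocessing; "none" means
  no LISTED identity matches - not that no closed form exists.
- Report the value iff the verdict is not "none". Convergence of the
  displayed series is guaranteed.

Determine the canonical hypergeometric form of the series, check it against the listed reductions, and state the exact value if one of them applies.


At argument 1: a 2F1 with upper {-5, \frac{7}{5}}, lower {\frac{7}{8}}, scaled by C = 2. Verdict: this is Chu-Vandermonde (I2) (terminating 2F1 at x = 1 with n = 5, b = 7/5, c = \frac{7}{8}). Value: -\frac{10284054}{144828125}.

Key step: t_0 = 2 here, and the running product (C = 2) telescopes to a rising factorial.
Consecutive-term ratio: r(k) = 1 * (k-5) (k+\frac{7}{5}) / [(k+\frac{7}{8}) (k+1)] - rational in k. x = 1; t_0 = 2; negate the roots.


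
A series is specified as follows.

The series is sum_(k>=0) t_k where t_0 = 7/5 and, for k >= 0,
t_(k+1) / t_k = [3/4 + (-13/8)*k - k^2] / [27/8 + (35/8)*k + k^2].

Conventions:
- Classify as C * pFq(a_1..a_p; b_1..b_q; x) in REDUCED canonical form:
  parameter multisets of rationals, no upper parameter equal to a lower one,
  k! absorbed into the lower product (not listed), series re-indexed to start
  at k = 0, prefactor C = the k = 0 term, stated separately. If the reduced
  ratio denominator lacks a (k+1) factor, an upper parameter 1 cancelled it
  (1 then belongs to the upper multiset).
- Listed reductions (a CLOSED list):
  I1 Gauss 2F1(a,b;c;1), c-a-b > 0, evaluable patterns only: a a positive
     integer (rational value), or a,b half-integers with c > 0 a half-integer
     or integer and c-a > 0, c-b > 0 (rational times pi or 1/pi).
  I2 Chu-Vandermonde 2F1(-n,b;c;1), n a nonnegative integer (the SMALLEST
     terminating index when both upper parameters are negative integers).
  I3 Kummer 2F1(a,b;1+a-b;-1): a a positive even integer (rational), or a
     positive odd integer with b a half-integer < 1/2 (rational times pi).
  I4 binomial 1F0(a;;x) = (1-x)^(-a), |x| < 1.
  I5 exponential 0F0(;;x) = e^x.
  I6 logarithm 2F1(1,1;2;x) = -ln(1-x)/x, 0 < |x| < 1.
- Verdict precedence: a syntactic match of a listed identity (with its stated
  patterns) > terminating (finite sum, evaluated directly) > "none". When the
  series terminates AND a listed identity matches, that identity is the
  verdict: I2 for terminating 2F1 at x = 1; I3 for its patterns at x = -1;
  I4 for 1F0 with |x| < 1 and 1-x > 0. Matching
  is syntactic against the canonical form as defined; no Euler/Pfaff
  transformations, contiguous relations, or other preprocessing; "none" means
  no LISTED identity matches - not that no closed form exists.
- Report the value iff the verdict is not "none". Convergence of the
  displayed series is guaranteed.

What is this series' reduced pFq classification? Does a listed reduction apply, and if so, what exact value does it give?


The series (x = -1) is 2F1: upper {-3/8, 2}, lower {27/8}, prefactor 7/5. Verdict: Kummer's theorem (I3) applies (x = -1; c = 27/8 equals 1+a-b for upper {-3/8, 2}: listed pattern). Exact value: 133/80.

Key observation: t_0 being 7/5, factor the ratio over Q (prefactor 7/5): negated roots = parameters.
Adjacent-term ratio: r(k) = (-1) * (k-3/8) (k+2) / [(k+27/8) (k+1)] - rational in k. x = (-1); t_0 = 7/5; negate the roots.
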